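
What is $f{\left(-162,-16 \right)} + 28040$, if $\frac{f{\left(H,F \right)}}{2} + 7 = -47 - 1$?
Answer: $27930$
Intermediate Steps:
$f{\left(H,F \right)} = -110$ ($f{\left(H,F \right)} = -14 + 2 \left(-47 - 1\right) = -14 + 2 \left(-48\right) = -14 - 96 = -110$)
$f{\left(-162,-16 \right)} + 28040 = -110 + 28040 = 27930$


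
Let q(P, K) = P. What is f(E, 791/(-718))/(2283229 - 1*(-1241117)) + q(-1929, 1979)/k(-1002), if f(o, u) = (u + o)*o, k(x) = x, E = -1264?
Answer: 55849431377/23477235082 ≈ 2.3789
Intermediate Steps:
f(o, u) = o*(o + u) (f(o, u) = (o + u)*o = o*(o + u))
f(E, 791/(-718))/(2283229 - 1*(-1241117)) + q(-1929, 1979)/k(-1002) = (-1264*(-1264 + 791/(-718)))/(2283229 - 1*(-1241117)) - 1929/(-1002) = (-1264*(-1264 + 791*(-1/718)))/(2283229 + 1241117) - 1929*(-1/1002) = -1264*(-1264 - 791/718)/3524346 + 643/334 = -1264*(-908343/718)*(1/3524346) + 643/334 = (574072776/359)*(1/3524346) + 643/334 = 31892932/70291123 + 643/334 = 55849431377/23477235082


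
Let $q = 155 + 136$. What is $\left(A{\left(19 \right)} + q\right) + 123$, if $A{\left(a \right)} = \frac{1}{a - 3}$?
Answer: $\frac{6625}{16} \approx 414.06$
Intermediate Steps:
$A{\left(a \right)} = \frac{1}{-3 + a}$
$q = 291$
$\left(A{\left(19 \right)} + q\right) + 123 = \left(\frac{1}{-3 + 19} + 291\right) + 123 = \left(\frac{1}{16} + 291\right) + 123 = \frac{4657}{16} + 123 = \frac{6625}{16}$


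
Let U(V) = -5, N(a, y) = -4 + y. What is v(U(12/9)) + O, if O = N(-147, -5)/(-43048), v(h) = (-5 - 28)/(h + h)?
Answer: 710337/215240 ≈ 3.3002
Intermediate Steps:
v(h) = -33/(2*h) (v(h) = -33*1/(2*h) = -33/(2*h))
O = 9/43048 (O = (-4 - 5)/(-43048) = -9*(-1/43048) = 9/43048 ≈ 0.00020907)
v(U(12/9)) + O = -33/2/(-5) + 9/43048 = -33/2*(-⅕) + 9/43048 = 33/10 + 9/43048 = 710337/215240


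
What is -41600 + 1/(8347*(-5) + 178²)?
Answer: -418121601/10051 ≈ -41600.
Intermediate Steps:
-41600 + 1/(8347*(-5) + 178²) = -41600 + 1/(-41735 + 31684) = -41600 + 1/(-10051) = -41600 - 1/10051 = -418121601/10051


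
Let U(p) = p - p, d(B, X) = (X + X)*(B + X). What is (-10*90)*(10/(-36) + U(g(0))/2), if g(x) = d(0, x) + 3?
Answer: 250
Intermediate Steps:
d(B, X) = 2*X*(B + X) (d(B, X) = (2*X)*(B + X) = 2*X*(B + X))
g(x) = 3 + 2*x² (g(x) = 2*x*(0 + x) + 3 = 2*x*x + 3 = 2*x² + 3 = 3 + 2*x²)
U(p) = 0
(-10*90)*(10/(-36) + U(g(0))/2) = (-10*90)*(10/(-36) + 0/2) = -900*(10*(-1/36) + 0*(½)) = -900*(-5/18 + 0) = -900*(-5/18) = 250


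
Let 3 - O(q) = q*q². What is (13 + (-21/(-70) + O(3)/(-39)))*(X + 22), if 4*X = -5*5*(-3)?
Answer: 294867/520 ≈ 567.05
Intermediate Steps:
X = 75/4 (X = (-5*5*(-3))/4 = (-25*(-3))/4 = (¼)*75 = 75/4 ≈ 18.750)
O(q) = 3 - q³ (O(q) = 3 - q*q² = 3 - q³)
(13 + (-21/(-70) + O(3)/(-39)))*(X + 22) = (13 + (-21/(-70) + (3 - 1*3³)/(-39)))*(75/4 + 22) = (13 + (-21*(-1/70) + (3 - 1*27)*(-1/39)))*(163/4) = (13 + (3/10 + (3 - 27)*(-1/39)))*(163/4) = (13 + (3/10 - 24*(-1/39)))*(163/4) = (13 + (3/10 + 8/13))*(163/4) = (13 + 119/130)*(163/4) = (1809/130)*(163/4) = 294867/520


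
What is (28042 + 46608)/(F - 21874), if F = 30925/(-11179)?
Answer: -834512350/244560371 ≈ -3.4123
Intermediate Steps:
F = -30925/11179 (F = 30925*(-1/11179) = -30925/11179 ≈ -2.7663)
(28042 + 46608)/(F - 21874) = (28042 + 46608)/(-30925/11179 - 21874) = 74650/(-244560371/11179) = 74650*(-11179/244560371) = -834512350/244560371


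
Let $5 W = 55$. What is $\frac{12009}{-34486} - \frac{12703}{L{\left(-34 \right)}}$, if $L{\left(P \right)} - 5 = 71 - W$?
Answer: $- \frac{438856243}{2241590} \approx -195.78$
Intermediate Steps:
$W = 11$ ($W = \frac{1}{5} \cdot 55 = 11$)
$L{\left(P \right)} = 65$ ($L{\left(P \right)} = 5 + \left(71 - 11\right) = 5 + 60 = 65$)
$\frac{12009}{-34486} - \frac{12703}{L{\left(-34 \right)}} = \frac{12009}{-34486} - \frac{12703}{65} = 12009 \left(- \frac{1}{34486}\right) - \frac{12703}{65} = - \frac{12009}{34486} - \frac{12703}{65} = - \frac{438856243}{2241590}$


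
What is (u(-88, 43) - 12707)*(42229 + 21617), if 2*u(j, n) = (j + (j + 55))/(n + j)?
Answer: -4056026423/5 ≈ -8.1121e+8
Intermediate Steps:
u(j, n) = (55 + 2*j)/(2*(j + n)) (u(j, n) = ((j + (j + 55))/(n + j))/2 = ((j + (55 + j))/(j + n))/2 = ((55 + 2*j)/(j + n))/2 = (55 + 2*j)/(2*(j + n)))
(u(-88, 43) - 12707)*(42229 + 21617) = ((55/2 - 88)/(-88 + 43) - 12707)*(42229 + 21617) = (-121/2/(-45) - 12707)*63846 = (-1/45*(-121/2) - 12707)*63846 = (121/90 - 12707)*63846 = -1143509/90*63846 = -4056026423/5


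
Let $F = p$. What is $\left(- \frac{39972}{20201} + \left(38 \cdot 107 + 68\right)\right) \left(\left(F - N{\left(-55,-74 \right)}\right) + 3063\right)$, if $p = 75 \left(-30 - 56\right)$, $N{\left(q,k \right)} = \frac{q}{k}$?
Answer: $- \frac{10462792938333}{747437} \approx -1.3998 \cdot 10^{7}$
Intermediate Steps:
$p = -6450$ ($p = 75 \left(-86\right) = -6450$)
$F = -6450$
$\left(- \frac{39972}{20201} + \left(38 \cdot 107 + 68\right)\right) \left(\left(F - N{\left(-55,-74 \right)}\right) + 3063\right) = \left(- \frac{39972}{20201} + \left(38 \cdot 107 + 68\right)\right) \left(\left(-6450 - - \frac{55}{-74}\right) + 3063\right) = \left(\left(-39972\right) \frac{1}{20201} + \left(4066 + 68\right)\right) \left(\left(-6450 - \left(-55\right) \left(- \frac{1}{74}\right)\right) + 3063\right) = \left(- \frac{39972}{20201} + 4134\right) \left(\left(-6450 - \frac{55}{74}\right) + 3063\right) = \frac{83470962 \left(\left(-6450 - \frac{55}{74}\right) + 3063\right)}{20201} = \frac{83470962 \left(- \frac{477355}{74} + 3063\right)}{20201} = \frac{83470962}{20201} \left(- \frac{250693}{74}\right) = - \frac{10462792938333}{747437}$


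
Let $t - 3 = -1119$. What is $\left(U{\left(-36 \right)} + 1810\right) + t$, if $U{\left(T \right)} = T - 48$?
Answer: $610$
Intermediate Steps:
$U{\left(T \right)} = -48 + T$
$t = -1116$ ($t = 3 - 1119 = -1116$)
$\left(U{\left(-36 \right)} + 1810\right) + t = \left(\left(-48 - 36\right) + 1810\right) - 1116 = \left(-84 + 1810\right) - 1116 = 1726 - 1116 = 610$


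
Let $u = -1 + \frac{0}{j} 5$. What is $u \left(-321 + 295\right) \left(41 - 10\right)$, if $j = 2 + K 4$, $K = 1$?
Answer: $806$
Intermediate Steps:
$j = 6$ ($j = 2 + 1 \cdot 4 = 2 + 4 = 6$)
$u = -1$ ($u = -1 + \frac{0}{6} \cdot 5 = -1 + 0 \cdot \frac{1}{6} \cdot 5 = -1 + 0 \cdot 5 = -1 + 0 = -1$)
$u \left(-321 + 295\right) \left(41 - 10\right) = - \left(-321 + 295\right) \left(41 - 10\right) = - \left(-26\right) 31 = \left(-1\right) \left(-806\right) = 806$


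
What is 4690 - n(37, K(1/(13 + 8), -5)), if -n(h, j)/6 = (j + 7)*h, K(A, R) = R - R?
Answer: 6244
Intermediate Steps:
K(A, R) = 0
n(h, j) = -6*h*(7 + j) (n(h, j) = -6*(j + 7)*h = -6*(7 + j)*h = -6*h*(7 + j))
4690 - n(37, K(1/(13 + 8), -5)) = 4690 - (-6)*37*(7 + 0) = 4690 - (-6)*37*7 = 4690 - 1*(-1554) = 4690 + 1554 = 6244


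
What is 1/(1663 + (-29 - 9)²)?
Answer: 1/3107 ≈ 0.00032185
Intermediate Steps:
1/(1663 + (-29 - 9)²) = 1/(1663 + (-38)²) = 1/(1663 + 1444) = 1/3107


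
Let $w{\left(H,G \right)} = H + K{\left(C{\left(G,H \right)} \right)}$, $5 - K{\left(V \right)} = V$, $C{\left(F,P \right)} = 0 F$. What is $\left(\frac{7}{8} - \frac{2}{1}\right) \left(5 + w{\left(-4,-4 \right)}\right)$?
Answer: $- \frac{27}{4} \approx -6.75$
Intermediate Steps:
$C{\left(F,P \right)} = 0$
$K{\left(V \right)} = 5 - V$
$w{\left(H,G \right)} = 5 + H$ ($w{\left(H,G \right)} = H + \left(5 - 0\right) = H + \left(5 + 0\right) = H + 5 = 5 + H$)
$\left(\frac{7}{8} - \frac{2}{1}\right) \left(5 + w{\left(-4,-4 \right)}\right) = \left(\frac{7}{8} - \frac{2}{1}\right) \left(5 + \left(5 - 4\right)\right) = \left(7 \cdot \frac{1}{8} - 2\right) \left(5 + 1\right) = \left(\frac{7}{8} - 2\right) 6 = \left(- \frac{9}{8}\right) 6 = - \frac{27}{4}$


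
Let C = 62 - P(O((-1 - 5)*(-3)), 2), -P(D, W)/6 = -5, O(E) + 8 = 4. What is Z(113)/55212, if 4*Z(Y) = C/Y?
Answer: 2/1559739 ≈ 1.2823e-6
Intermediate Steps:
O(E) = -4 (O(E) = -8 + 4 = -4)
P(D, W) = 30 (P(D, W) = -6*(-5) = 30)
C = 32 (C = 62 - 1*30 = 62 - 30 = 32)
Z(Y) = 8/Y (Z(Y) = (32/Y)/4 = 8/Y)
Z(113)/55212 = (8/113)/55212 = (8*(1/113))*(1/55212) = (8/113)*(1/55212) = 2/1559739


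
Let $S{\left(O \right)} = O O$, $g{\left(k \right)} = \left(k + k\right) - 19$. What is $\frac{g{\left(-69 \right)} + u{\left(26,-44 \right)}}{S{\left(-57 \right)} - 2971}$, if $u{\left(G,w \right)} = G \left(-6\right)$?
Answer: $- \frac{313}{278} \approx -1.1259$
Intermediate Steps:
$g{\left(k \right)} = -19 + 2 k$ ($g{\left(k \right)} = 2 k - 19 = -19 + 2 k$)
$u{\left(G,w \right)} = - 6 G$
$S{\left(O \right)} = O^{2}$
$\frac{g{\left(-69 \right)} + u{\left(26,-44 \right)}}{S{\left(-57 \right)} - 2971} = \frac{\left(-19 + 2 \left(-69\right)\right) - 156}{\left(-57\right)^{2} - 2971} = \frac{\left(-19 - 138\right) - 156}{3249 - 2971} = \frac{-157 - 156}{278} = \left(-313\right) \frac{1}{278} = - \frac{313}{278}$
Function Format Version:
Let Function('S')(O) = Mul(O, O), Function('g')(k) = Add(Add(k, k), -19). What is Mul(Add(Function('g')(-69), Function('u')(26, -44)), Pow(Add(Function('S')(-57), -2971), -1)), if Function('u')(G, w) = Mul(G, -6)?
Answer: Rational(-313, 278) ≈ -1.1259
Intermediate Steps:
Function('g')(k) = Add(-19, Mul(2, k)) (Function('g')(k) = Add(Mul(2, k), -19) = Add(-19, Mul(2, k)))
Function('u')(G, w) = Mul(-6, G)
Function('S')(O) = Pow(O, 2)
Mul(Add(Function('g')(-69), Function('u')(26, -44)), Pow(Add(Function('S')(-57), -2971), -1)) = Mul(Add(Add(-19, Mul(2, -69)), Mul(-6, 26)), Pow(Add(Pow(-57, 2), -2971), -1)) = Mul(Add(Add(-19, -138), -156), Pow(Add(3249, -2971), -1)) = Mul(Add(-157, -156), Pow(278, -1)) = Mul(-313, Rational(1, 278)) = Rational(-313, 278)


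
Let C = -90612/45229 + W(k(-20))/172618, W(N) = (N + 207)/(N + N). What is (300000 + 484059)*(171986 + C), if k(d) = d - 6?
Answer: 54744840027322732235877/405981655144 ≈ 1.3485e+11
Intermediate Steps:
k(d) = -6 + d
W(N) = (207 + N)/(2*N) (W(N) = (207 + N)/((2*N)) = (207 + N)*(1/(2*N)) = (207 + N)/(2*N))
C = -813353821681/405981655144 (C = -90612/45229 + ((207 + (-6 - 20))/(2*(-6 - 20)))/172618 = -90612*1/45229 + ((½)*(207 - 26)/(-26))*(1/172618) = -90612/45229 + ((½)*(-1/26)*181)*(1/172618) = -90612/45229 - 181/52*1/172618 = -90612/45229 - 181/8976136 = -813353821681/405981655144 ≈ -2.0034)
(300000 + 484059)*(171986 + C) = (300000 + 484059)*(171986 - 813353821681/405981655144) = 784059*(69822347587774303/405981655144) = 54744840027322732235877/405981655144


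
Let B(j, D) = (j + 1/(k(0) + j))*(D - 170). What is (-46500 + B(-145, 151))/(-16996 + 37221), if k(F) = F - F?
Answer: -6343006/2932625 ≈ -2.1629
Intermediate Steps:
k(F) = 0
B(j, D) = (-170 + D)*(j + 1/j) (B(j, D) = (j + 1/(0 + j))*(D - 170) = (j + 1/j)*(-170 + D) = (-170 + D)*(j + 1/j))
(-46500 + B(-145, 151))/(-16996 + 37221) = (-46500 + (-170*(-145) - 170/(-145) + 151*(-145) + 151/(-145)))/(-16996 + 37221) = (-46500 + (24650 - 170*(-1/145) - 21895 + 151*(-1/145)))/20225 = (-46500 + (24650 + 34/29 - 21895 - 151/145))*(1/20225) = (-46500 + 399494/145)*(1/20225) = -6343006/145*1/20225 = -6343006/2932625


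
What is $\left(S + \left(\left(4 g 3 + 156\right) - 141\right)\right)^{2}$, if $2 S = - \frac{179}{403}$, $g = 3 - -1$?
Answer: $\frac{2560258801}{649636} \approx 3941.1$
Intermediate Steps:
$g = 4$ ($g = 3 + 1 = 4$)
$S = - \frac{179}{806}$ ($S = \frac{\left(-179\right) \frac{1}{403}}{2} = \frac{1}{2} \left(- \frac{179}{403}\right) = - \frac{179}{806} \approx -0.22208$)
$\left(S + \left(\left(4 g 3 + 156\right) - 141\right)\right)^{2} = \left(- \frac{179}{806} - \left(-15 - 4 \cdot 4 \cdot 3\right)\right)^{2} = \left(- \frac{179}{806} + \left(\left(16 \cdot 3 + 156\right) - 141\right)\right)^{2} = \left(- \frac{179}{806} + \left(\left(48 + 156\right) - 141\right)\right)^{2} = \left(- \frac{179}{806} + \left(204 - 141\right)\right)^{2} = \left(- \frac{179}{806} + 63\right)^{2} = \left(\frac{50599}{806}\right)^{2} = \frac{2560258801}{649636}$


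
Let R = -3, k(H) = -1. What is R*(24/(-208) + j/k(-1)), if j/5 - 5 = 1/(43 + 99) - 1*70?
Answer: -899508/923 ≈ -974.55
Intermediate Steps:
j = -46145/142 (j = 25 + 5*(1/(43 + 99) - 1*70) = 25 + 5*(1/142 - 70) = 25 + 5*(-9939/142) = 25 - 49695/142 = -46145/142 ≈ -324.96)
R*(24/(-208) + j/k(-1)) = -3*(24/(-208) - 46145/142/(-1)) = -3*(24*(-1/208) - 46145/142*(-1)) = -3*(-3/26 + 46145/142) = -3*299836/923 = -899508/923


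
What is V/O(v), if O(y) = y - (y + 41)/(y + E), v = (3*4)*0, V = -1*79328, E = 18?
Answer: 1427904/41 ≈ 34827.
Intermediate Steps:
V = -79328
v = 0 (v = 12*0 = 0)
O(y) = y - (41 + y)/(18 + y) (O(y) = y - (y + 41)/(y + 18) = y - (41 + y)/(18 + y))
V/O(v) = -79328*(18 + 0)/(-41 + 0² + 17*0) = -79328*18/(-41 + 0 + 0) = -79328/((1/18)*(-41)) = -79328/(-41/18) = -79328*(-18/41) = 1427904/41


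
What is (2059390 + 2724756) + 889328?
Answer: 5673474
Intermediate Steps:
(2059390 + 2724756) + 889328 = 4784146 + 889328 = 5673474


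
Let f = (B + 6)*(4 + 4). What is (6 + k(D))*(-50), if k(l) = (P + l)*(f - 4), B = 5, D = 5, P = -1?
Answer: -17100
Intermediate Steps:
f = 88 (f = (5 + 6)*(4 + 4) = 11*8 = 88)
k(l) = -84 + 84*l (k(l) = (-1 + l)*(88 - 4) = (-1 + l)*84 = -84 + 84*l)
(6 + k(D))*(-50) = (6 + (-84 + 84*5))*(-50) = (6 + (-84 + 420))*(-50) = (6 + 336)*(-50) = 342*(-50) = -17100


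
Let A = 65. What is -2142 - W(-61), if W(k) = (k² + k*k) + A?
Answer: -9649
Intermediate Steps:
W(k) = 65 + 2*k² (W(k) = (k² + k*k) + 65 = (k² + k²) + 65 = 2*k² + 65 = 65 + 2*k²)
-2142 - W(-61) = -2142 - (65 + 2*(-61)²) = -2142 - (65 + 2*3721) = -2142 - (65 + 7442) = -2142 - 1*7507 = -2142 - 7507 = -9649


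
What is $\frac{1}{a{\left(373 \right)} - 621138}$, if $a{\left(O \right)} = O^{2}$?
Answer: $- \frac{1}{482009} \approx -2.0746 \cdot 10^{-6}$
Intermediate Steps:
$\frac{1}{a{\left(373 \right)} - 621138} = \frac{1}{373^{2} - 621138} = \frac{1}{139129 - 621138} = \frac{1}{-482009} = - \frac{1}{482009}$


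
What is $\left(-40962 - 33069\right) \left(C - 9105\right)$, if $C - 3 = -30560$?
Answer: $2936217522$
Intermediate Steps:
$C = -30557$ ($C = 3 - 30560 = -30557$)
$\left(-40962 - 33069\right) \left(C - 9105\right) = \left(-40962 - 33069\right) \left(-30557 - 9105\right) = \left(-74031\right) \left(-39662\right) = 2936217522$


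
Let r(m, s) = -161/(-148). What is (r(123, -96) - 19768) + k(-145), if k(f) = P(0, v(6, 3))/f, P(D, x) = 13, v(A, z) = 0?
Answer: -424199859/21460 ≈ -19767.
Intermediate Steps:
r(m, s) = 161/148 (r(m, s) = -161*(-1/148) = 161/148)
k(f) = 13/f
(r(123, -96) - 19768) + k(-145) = (161/148 - 19768) + 13/(-145) = -2925503/148 + 13*(-1/145) = -2925503/148 - 13/145 = -424199859/21460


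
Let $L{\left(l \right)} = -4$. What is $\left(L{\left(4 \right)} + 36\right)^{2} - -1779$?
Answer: $2803$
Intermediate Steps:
$\left(L{\left(4 \right)} + 36\right)^{2} - -1779 = \left(-4 + 36\right)^{2} - -1779 = 32^{2} + 1779 = 1024 + 1779 = 2803$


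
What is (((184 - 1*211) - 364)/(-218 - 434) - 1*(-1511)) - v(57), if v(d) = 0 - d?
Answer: 1022727/652 ≈ 1568.6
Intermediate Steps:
v(d) = -d
(((184 - 1*211) - 364)/(-218 - 434) - 1*(-1511)) - v(57) = (((184 - 1*211) - 364)/(-218 - 434) - 1*(-1511)) - (-1)*57 = (((184 - 211) - 364)/(-652) + 1511) - 1*(-57) = ((-27 - 364)*(-1/652) + 1511) + 57 = (-391*(-1/652) + 1511) + 57 = (391/652 + 1511) + 57 = 985563/652 + 57 = 1022727/652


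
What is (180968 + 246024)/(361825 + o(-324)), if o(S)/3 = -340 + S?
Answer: 426992/359833 ≈ 1.1866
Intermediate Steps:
o(S) = -1020 + 3*S (o(S) = 3*(-340 + S) = -1020 + 3*S)
(180968 + 246024)/(361825 + o(-324)) = (180968 + 246024)/(361825 + (-1020 + 3*(-324))) = 426992/(361825 + (-1020 - 972)) = 426992/(361825 - 1992) = 426992/359833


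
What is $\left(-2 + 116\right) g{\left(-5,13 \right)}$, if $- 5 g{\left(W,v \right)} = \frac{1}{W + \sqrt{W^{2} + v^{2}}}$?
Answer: $- \frac{114}{169} - \frac{114 \sqrt{194}}{845} \approx -2.5537$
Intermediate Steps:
$g{\left(W,v \right)} = - \frac{1}{5 \left(W + \sqrt{W^{2} + v^{2}}\right)}$
$\left(-2 + 116\right) g{\left(-5,13 \right)} = \left(-2 + 116\right) \left(- \frac{1}{5 \left(-5\right) + 5 \sqrt{\left(-5\right)^{2} + 13^{2}}}\right) = 114 \left(- \frac{1}{-25 + 5 \sqrt{25 + 169}}\right) = 114 \left(- \frac{1}{-25 + 5 \sqrt{194}}\right) = - \frac{114}{-25 + 5 \sqrt{194}}$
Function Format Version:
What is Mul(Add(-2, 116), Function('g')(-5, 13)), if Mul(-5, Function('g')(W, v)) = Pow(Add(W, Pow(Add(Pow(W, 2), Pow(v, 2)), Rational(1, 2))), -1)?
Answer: Add(Rational(-114, 169), Mul(Rational(-114, 845), Pow(194, Rational(1, 2)))) ≈ -2.5537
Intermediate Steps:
Function('g')(W, v) = Mul(Rational(-1, 5), Pow(Add(W, Pow(Add(Pow(W, 2), Pow(v, 2)), Rational(1, 2))), -1))
Mul(Add(-2, 116), Function('g')(-5, 13)) = Mul(Add(-2, 116), Mul(-1, Pow(Add(Mul(5, -5), Mul(5, Pow(Add(Pow(-5, 2), Pow(13, 2)), Rational(1, 2)))), -1))) = Mul(114, Mul(-1, Pow(Add(-25, Mul(5, Pow(Add(25, 169), Rational(1, 2)))), -1))) = Mul(114, Mul(-1, Pow(Add(-25, Mul(5, Pow(194, Rational(1, 2)))), -1))) = Mul(-114, Pow(Add(-25, Mul(5, Pow(194, Rational(1, 2)))), -1))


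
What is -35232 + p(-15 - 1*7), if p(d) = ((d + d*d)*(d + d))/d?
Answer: -34308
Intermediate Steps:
p(d) = 2*d + 2*d² (p(d) = ((d + d²)*(2*d))/d = (2*d*(d + d²))/d = 2*d + 2*d²)
-35232 + p(-15 - 1*7) = -35232 + 2*(-15 - 1*7)*(1 + (-15 - 1*7)) = -35232 + 2*(-15 - 7)*(1 + (-15 - 7)) = -35232 + 2*(-22)*(1 - 22) = -35232 + 2*(-22)*(-21) = -35232 + 924 = -34308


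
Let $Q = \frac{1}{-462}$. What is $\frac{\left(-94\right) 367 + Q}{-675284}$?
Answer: $\frac{15938077}{311981208} \approx 0.051087$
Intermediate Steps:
$Q = - \frac{1}{462} \approx -0.0021645$
$\frac{\left(-94\right) 367 + Q}{-675284} = \frac{\left(-94\right) 367 - \frac{1}{462}}{-675284} = \left(-34498 - \frac{1}{462}\right) \left(- \frac{1}{675284}\right) = \left(- \frac{15938077}{462}\right) \left(- \frac{1}{675284}\right) = \frac{15938077}{311981208}$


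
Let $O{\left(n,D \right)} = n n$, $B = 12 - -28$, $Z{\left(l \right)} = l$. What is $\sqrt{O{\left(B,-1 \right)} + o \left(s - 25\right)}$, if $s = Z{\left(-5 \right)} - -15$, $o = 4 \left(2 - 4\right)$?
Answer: $2 \sqrt{430} \approx 41.473$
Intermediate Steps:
$B = 40$ ($B = 12 + 28 = 40$)
$O{\left(n,D \right)} = n^{2}$
$o = -8$ ($o = 4 \left(-2\right) = -8$)
$s = 10$ ($s = -5 - -15 = -5 + 15 = 10$)
$\sqrt{O{\left(B,-1 \right)} + o \left(s - 25\right)} = \sqrt{40^{2} - 8 \left(10 - 25\right)} = \sqrt{1600 - -120} = \sqrt{1600 + 120} = \sqrt{1720} = 2 \sqrt{430}$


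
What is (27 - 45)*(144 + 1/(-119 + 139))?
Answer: -25929/10 ≈ -2592.9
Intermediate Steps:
(27 - 45)*(144 + 1/(-119 + 139)) = -18*(144 + 1/20) = -18*2881/20 = -25929/10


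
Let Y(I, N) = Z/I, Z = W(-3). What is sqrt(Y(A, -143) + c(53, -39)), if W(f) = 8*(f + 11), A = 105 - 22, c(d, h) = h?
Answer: I*sqrt(263359)/83 ≈ 6.183*I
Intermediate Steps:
A = 83
W(f) = 88 + 8*f (W(f) = 8*(11 + f) = 88 + 8*f)
Z = 64 (Z = 88 + 8*(-3) = 88 - 24 = 64)
Y(I, N) = 64/I
sqrt(Y(A, -143) + c(53, -39)) = sqrt(64/83 - 39) = sqrt(-3173/83) = I*sqrt(263359)/83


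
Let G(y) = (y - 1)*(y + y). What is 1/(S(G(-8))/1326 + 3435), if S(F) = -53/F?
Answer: 190944/655892587 ≈ 0.00029112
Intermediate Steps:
G(y) = 2*y*(-1 + y) (G(y) = (-1 + y)*(2*y) = 2*y*(-1 + y))
1/(S(G(-8))/1326 + 3435) = 1/(-53*(-1/(16*(-1 - 8)))/1326 + 3435) = 1/(-53/(2*(-8)*(-9))*(1/1326) + 3435) = 1/(-53/144*(1/1326) + 3435) = 1/(-53*1/144*(1/1326) + 3435) = 1/(-53/144*1/1326 + 3435) = 1/(-53/190944 + 3435) = 1/(655892587/190944) = 190944/655892587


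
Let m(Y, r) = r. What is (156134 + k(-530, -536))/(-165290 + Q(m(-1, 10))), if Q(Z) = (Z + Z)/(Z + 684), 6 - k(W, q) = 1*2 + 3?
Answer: -515989/546244 ≈ -0.94461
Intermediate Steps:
k(W, q) = 1 (k(W, q) = 6 - (1*2 + 3) = 6 - (2 + 3) = 6 - 1*5 = 6 - 5 = 1)
Q(Z) = 2*Z/(684 + Z) (Q(Z) = (2*Z)/(684 + Z) = 2*Z/(684 + Z))
(156134 + k(-530, -536))/(-165290 + Q(m(-1, 10))) = (156134 + 1)/(-165290 + 2*10/(684 + 10)) = 156135/(-165290 + 2*10/694) = 156135/(-165290 + 2*10*(1/694)) = 156135/(-165290 + 10/347) = 156135/(-57355620/347) = 156135*(-347/57355620) = -515989/546244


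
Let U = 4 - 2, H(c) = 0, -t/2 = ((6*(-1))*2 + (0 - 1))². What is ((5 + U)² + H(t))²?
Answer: 2401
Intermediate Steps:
t = -338 (t = -2*((6*(-1))*2 + (0 - 1))² = -2*(-6*2 - 1)² = -2*(-12 - 1)² = -2*(-13)² = -2*169 = -338)
U = 2
((5 + U)² + H(t))² = ((5 + 2)² + 0)² = (7² + 0)² = (49 + 0)² = 49² = 2401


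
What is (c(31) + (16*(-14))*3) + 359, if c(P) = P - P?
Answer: -313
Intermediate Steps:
c(P) = 0
(c(31) + (16*(-14))*3) + 359 = (0 + (16*(-14))*3) + 359 = (0 - 224*3) + 359 = (0 - 672) + 359 = -672 + 359 = -313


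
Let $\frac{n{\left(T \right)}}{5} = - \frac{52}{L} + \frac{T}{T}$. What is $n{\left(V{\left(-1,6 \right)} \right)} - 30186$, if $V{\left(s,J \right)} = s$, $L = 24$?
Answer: $- \frac{181151}{6} \approx -30192.0$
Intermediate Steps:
$n{\left(T \right)} = - \frac{35}{6}$ ($n{\left(T \right)} = 5 \left(- \frac{52}{24} + \frac{T}{T}\right) = 5 \left(\left(-52\right) \frac{1}{24} + 1\right) = 5 \left(- \frac{13}{6} + 1\right) = 5 \left(- \frac{7}{6}\right) = - \frac{35}{6}$)
$n{\left(V{\left(-1,6 \right)} \right)} - 30186 = - \frac{35}{6} - 30186 = - \frac{181151}{6}$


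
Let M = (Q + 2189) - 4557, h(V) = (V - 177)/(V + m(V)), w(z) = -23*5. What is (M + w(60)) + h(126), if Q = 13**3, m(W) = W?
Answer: -24041/84 ≈ -286.20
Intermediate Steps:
w(z) = -115
Q = 2197
h(V) = (-177 + V)/(2*V) (h(V) = (V - 177)/(V + V) = (-177 + V)/((2*V)) = (-177 + V)*(1/(2*V)) = (-177 + V)/(2*V))
M = -171 (M = (2197 + 2189) - 4557 = 4386 - 4557 = -171)
(M + w(60)) + h(126) = (-171 - 115) + (1/2)*(-177 + 126)/126 = -286 + (1/2)*(1/126)*(-51) = -286 - 17/84 = -24041/84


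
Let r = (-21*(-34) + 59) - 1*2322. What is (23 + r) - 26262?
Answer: -27788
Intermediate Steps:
r = -1549 (r = (714 + 59) - 2322 = 773 - 2322 = -1549)
(23 + r) - 26262 = (23 - 1549) - 26262 = -1526 - 26262 = -27788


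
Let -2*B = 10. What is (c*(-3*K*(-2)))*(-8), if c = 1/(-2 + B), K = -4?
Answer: -192/7 ≈ -27.429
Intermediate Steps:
B = -5 (B = -½*10 = -5)
c = -⅐ (c = 1/(-2 - 5) = 1/(-7) = -⅐ ≈ -0.14286)
(c*(-3*K*(-2)))*(-8) = -(-3*(-4))*(-2)/7*(-8) = -12*(-2)/7*(-8) = -⅐*(-24)*(-8) = (24/7)*(-8) = -192/7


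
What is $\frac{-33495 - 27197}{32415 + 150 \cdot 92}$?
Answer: $- \frac{60692}{46215} \approx -1.3133$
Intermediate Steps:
$\frac{-33495 - 27197}{32415 + 150 \cdot 92} = - \frac{60692}{32415 + 13800} = - \frac{60692}{46215}$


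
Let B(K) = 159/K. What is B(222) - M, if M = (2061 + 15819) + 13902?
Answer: -2351815/74 ≈ -31781.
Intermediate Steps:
M = 31782 (M = 17880 + 13902 = 31782)
B(222) - M = 159/222 - 1*31782 = 159*(1/222) - 31782 = 53/74 - 31782 = -2351815/74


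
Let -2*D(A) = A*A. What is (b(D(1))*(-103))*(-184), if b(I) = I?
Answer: -9476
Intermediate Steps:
D(A) = -A**2/2 (D(A) = -A*A/2 = -A**2/2)
(b(D(1))*(-103))*(-184) = (-1/2*1**2*(-103))*(-184) = (-1/2*1*(-103))*(-184) = -1/2*(-103)*(-184) = (103/2)*(-184) = -9476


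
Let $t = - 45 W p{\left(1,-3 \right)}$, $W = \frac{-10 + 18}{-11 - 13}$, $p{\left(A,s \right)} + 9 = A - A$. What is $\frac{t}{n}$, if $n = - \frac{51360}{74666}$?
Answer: $\frac{335997}{1712} \approx 196.26$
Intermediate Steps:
$p{\left(A,s \right)} = -9$ ($p{\left(A,s \right)} = -9 + \left(A - A\right) = -9 + 0 = -9$)
$n = - \frac{25680}{37333}$ ($n = \left(-51360\right) \frac{1}{74666} = - \frac{25680}{37333} \approx -0.68786$)
$W = - \frac{1}{3}$ ($W = \frac{8}{-24} = 8 \left(- \frac{1}{24}\right) = - \frac{1}{3} \approx -0.33333$)
$t = -135$ ($t = \left(-45\right) \left(- \frac{1}{3}\right) \left(-9\right) = 15 \left(-9\right) = -135$)
$\frac{t}{n} = - \frac{135}{- \frac{25680}{37333}} = \left(-135\right) \left(- \frac{37333}{25680}\right) = \frac{335997}{1712}$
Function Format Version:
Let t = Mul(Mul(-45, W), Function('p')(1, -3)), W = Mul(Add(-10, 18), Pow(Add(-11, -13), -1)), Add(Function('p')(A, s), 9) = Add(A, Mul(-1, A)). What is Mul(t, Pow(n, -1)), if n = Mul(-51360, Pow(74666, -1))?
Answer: Rational(335997, 1712) ≈ 196.26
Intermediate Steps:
Function('p')(A, s) = -9 (Function('p')(A, s) = Add(-9, Add(A, Mul(-1, A))) = Add(-9, 0) = -9)
n = Rational(-25680, 37333) (n = Mul(-51360, Rational(1, 74666)) = Rational(-25680, 37333) ≈ -0.68786)
W = Rational(-1, 3) (W = Mul(8, Pow(-24, -1)) = Mul(8, Rational(-1, 24)) = Rational(-1, 3) ≈ -0.33333)
t = -135 (t = Mul(Mul(-45, Rational(-1, 3)), -9) = Mul(15, -9) = -135)
Mul(t, Pow(n, -1)) = Mul(-135, Pow(Rational(-25680, 37333), -1)) = Mul(-135, Rational(-37333, 25680)) = Rational(335997, 1712)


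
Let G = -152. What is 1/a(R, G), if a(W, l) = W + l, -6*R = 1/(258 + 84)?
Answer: -2052/311905 ≈ -0.0065789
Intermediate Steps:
R = -1/2052 (R = -1/(6*(258 + 84)) = -1/6/342 = -1/6*1/342 = -1/2052 ≈ -0.00048733)
1/a(R, G) = 1/(-1/2052 - 152) = 1/(-311905/2052) = -2052/311905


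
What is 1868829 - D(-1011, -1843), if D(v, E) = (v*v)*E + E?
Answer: 1885639675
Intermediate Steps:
D(v, E) = E + E*v² (D(v, E) = v²*E + E = E*v² + E = E + E*v²)
1868829 - D(-1011, -1843) = 1868829 - (-1843)*(1 + (-1011)²) = 1868829 - (-1843)*(1 + 1022121) = 1868829 - (-1843)*1022122 = 1868829 - 1*(-1883770846) = 1868829 + 1883770846 = 1885639675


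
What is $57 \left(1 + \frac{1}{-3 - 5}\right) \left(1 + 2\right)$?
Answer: $\frac{1197}{8} \approx 149.63$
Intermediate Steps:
$57 \left(1 + \frac{1}{-3 - 5}\right) \left(1 + 2\right) = 57 \left(1 + \frac{1}{-8}\right) 3 = 57 \left(1 - \frac{1}{8}\right) 3 = 57 \cdot \frac{7}{8} \cdot 3 = 57 \cdot \frac{21}{8} = \frac{1197}{8}$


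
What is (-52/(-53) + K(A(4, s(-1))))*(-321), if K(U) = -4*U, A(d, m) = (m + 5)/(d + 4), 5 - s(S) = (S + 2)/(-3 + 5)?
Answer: 256479/212 ≈ 1209.8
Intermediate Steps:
s(S) = 4 - S/2 (s(S) = 5 - (S + 2)/(-3 + 5) = 5 - (2 + S)/2 = 5 - (1 + S/2) = 5 + (-1 - S/2) = 4 - S/2)
A(d, m) = (5 + m)/(4 + d)
(-52/(-53) + K(A(4, s(-1))))*(-321) = (-52/(-53) - 4*(5 + (4 - 1/2*(-1)))/(4 + 4))*(-321) = (-52*(-1/53) - 4*(5 + (4 + 1/2))/8)*(-321) = (52/53 - (5 + 9/2)/2)*(-321) = (52/53 - 19/(2*2))*(-321) = (52/53 - 4*19/16)*(-321) = (52/53 - 19/4)*(-321) = -799/212*(-321) = 256479/212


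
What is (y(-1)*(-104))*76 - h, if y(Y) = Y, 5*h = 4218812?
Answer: -4179292/5 ≈ -8.3586e+5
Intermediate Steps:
h = 4218812/5 (h = (⅕)*4218812 = 4218812/5 ≈ 8.4376e+5)
(y(-1)*(-104))*76 - h = -1*(-104)*76 - 1*4218812/5 = 104*76 - 4218812/5 = 7904 - 4218812/5 = -4179292/5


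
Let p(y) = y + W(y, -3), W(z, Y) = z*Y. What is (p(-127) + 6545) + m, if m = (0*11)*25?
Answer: 6799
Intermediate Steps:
W(z, Y) = Y*z
m = 0 (m = 0*25 = 0)
p(y) = -2*y (p(y) = y - 3*y = -2*y)
(p(-127) + 6545) + m = (-2*(-127) + 6545) + 0 = (254 + 6545) + 0 = 6799 + 0 = 6799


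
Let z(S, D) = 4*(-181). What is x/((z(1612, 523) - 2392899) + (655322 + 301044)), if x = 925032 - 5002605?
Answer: 4077573/1437257 ≈ 2.8371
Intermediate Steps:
z(S, D) = -724
x = -4077573
x/((z(1612, 523) - 2392899) + (655322 + 301044)) = -4077573/((-724 - 2392899) + (655322 + 301044)) = -4077573/(-2393623 + 956366) = -4077573/(-1437257) = -4077573*(-1/1437257) = 4077573/1437257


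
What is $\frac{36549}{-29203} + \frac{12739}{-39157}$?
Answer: $- \frac{1803166210}{1143501871} \approx -1.5769$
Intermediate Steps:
$\frac{36549}{-29203} + \frac{12739}{-39157} = 36549 \left(- \frac{1}{29203}\right) + 12739 \left(- \frac{1}{39157}\right) = - \frac{36549}{29203} - \frac{12739}{39157} = - \frac{1803166210}{1143501871}$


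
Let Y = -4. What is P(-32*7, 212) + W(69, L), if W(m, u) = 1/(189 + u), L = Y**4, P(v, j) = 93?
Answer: 41386/445 ≈ 93.002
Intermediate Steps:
L = 256 (L = (-4)**4 = 256)
P(-32*7, 212) + W(69, L) = 93 + 1/(189 + 256) = 93 + 1/445 = 41386/445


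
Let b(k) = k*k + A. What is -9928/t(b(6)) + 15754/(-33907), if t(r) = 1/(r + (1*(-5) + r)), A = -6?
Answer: -18514594034/33907 ≈ -5.4604e+5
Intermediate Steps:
b(k) = -6 + k**2 (b(k) = k*k - 6 = k**2 - 6 = -6 + k**2)
t(r) = 1/(-5 + 2*r) (t(r) = 1/(r + (-5 + r)) = 1/(-5 + 2*r))
-9928/t(b(6)) + 15754/(-33907) = -(-49640 + 19856*(-6 + 6**2)) + 15754/(-33907) = -(-49640 + 19856*(-6 + 36)) + 15754*(-1/33907) = -9928/(1/(-5 + 2*30)) - 15754/33907 = -9928/(1/(-5 + 60)) - 15754/33907 = -9928/(1/55) - 15754/33907 = -9928/1/55 - 15754/33907 = -9928*55 - 15754/33907 = -546040 - 15754/33907 = -18514594034/33907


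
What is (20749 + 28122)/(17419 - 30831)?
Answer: -48871/13412 ≈ -3.6438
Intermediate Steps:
(20749 + 28122)/(17419 - 30831) = 48871/(-13412) = 48871*(-1/13412) = -48871/13412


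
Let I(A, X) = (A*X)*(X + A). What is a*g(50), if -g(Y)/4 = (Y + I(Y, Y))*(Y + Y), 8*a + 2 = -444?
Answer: 5576115000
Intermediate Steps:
a = -223/4 (a = -¼ + (⅛)*(-444) = -¼ - 111/2 = -223/4 ≈ -55.750)
I(A, X) = A*X*(A + X) (I(A, X) = (A*X)*(A + X) = A*X*(A + X))
g(Y) = -8*Y*(Y + 2*Y³) (g(Y) = -4*(Y + Y*Y*(Y + Y))*(Y + Y) = -4*(Y + Y*Y*(2*Y))*2*Y = -4*(Y + 2*Y³)*2*Y = -8*Y*(Y + 2*Y³))
a*g(50) = -223*50²*(-8 - 16*50²)/4 = -139375*(-8 - 16*2500) = -139375*(-8 - 40000) = -139375*(-40008) = -223/4*(-100020000) = 5576115000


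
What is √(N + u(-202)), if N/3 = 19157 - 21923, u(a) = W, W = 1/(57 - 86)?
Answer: I*√6978647/29 ≈ 91.094*I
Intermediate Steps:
W = -1/29 (W = 1/(-29) = -1/29 ≈ -0.034483)
u(a) = -1/29
N = -8298 (N = 3*(19157 - 21923) = 3*(-2766) = -8298)
√(N + u(-202)) = √(-8298 - 1/29) = √(-240643/29) = I*√6978647/29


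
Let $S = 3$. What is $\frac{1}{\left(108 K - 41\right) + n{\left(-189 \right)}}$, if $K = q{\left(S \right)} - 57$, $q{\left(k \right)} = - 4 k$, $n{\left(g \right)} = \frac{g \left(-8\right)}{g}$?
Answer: $- \frac{1}{7501} \approx -0.00013332$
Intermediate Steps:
$n{\left(g \right)} = -8$ ($n{\left(g \right)} = \frac{\left(-8\right) g}{g} = -8$)
$K = -69$ ($K = \left(-4\right) 3 - 57 = -12 - 57 = -69$)
$\frac{1}{\left(108 K - 41\right) + n{\left(-189 \right)}} = \frac{1}{\left(108 \left(-69\right) - 41\right) - 8} = \frac{1}{\left(-7452 - 41\right) - 8} = \frac{1}{-7493 - 8} = \frac{1}{-7501} = - \frac{1}{7501}$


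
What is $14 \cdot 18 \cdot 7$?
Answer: $1764$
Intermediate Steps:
$14 \cdot 18 \cdot 7 = 252 \cdot 7 = 1764$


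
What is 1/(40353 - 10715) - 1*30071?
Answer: -891244297/29638 ≈ -30071.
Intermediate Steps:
1/(40353 - 10715) - 1*30071 = 1/29638 - 30071 = -891244297/29638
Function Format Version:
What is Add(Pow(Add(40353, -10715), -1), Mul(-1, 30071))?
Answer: Rational(-891244297, 29638) ≈ -30071.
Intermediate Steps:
Add(Pow(Add(40353, -10715), -1), Mul(-1, 30071)) = Add(Pow(29638, -1), -30071) = Add(Rational(1, 29638), -30071) = Rational(-891244297, 29638)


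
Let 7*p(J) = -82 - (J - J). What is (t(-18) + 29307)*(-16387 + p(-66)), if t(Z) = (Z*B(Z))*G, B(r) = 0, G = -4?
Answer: -3364179837/7 ≈ -4.8060e+8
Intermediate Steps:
t(Z) = 0 (t(Z) = (Z*0)*(-4) = 0*(-4) = 0)
p(J) = -82/7 (p(J) = (-82 - (J - J))/7 = (-82 - 1*0)/7 = (-82 + 0)/7 = (⅐)*(-82) = -82/7)
(t(-18) + 29307)*(-16387 + p(-66)) = (0 + 29307)*(-16387 - 82/7) = 29307*(-114791/7) = -3364179837/7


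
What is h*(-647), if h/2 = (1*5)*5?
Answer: -32350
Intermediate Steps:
h = 50 (h = 2*((1*5)*5) = 2*(5*5) = 2*25 = 50)
h*(-647) = 50*(-647) = -32350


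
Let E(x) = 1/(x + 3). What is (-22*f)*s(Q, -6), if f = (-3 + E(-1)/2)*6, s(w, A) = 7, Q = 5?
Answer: 2541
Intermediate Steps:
E(x) = 1/(3 + x)
f = -33/2 (f = (-3 + 1/((3 - 1)*2))*6 = (-3 + (½)/2)*6 = (-3 + (½)*(½))*6 = (-3 + ¼)*6 = -11/4*6 = -33/2 ≈ -16.500)
(-22*f)*s(Q, -6) = -22*(-33/2)*7 = 363*7 = 2541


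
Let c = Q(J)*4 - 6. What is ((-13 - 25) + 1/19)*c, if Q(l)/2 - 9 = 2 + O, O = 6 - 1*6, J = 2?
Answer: -59122/19 ≈ -3111.7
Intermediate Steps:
O = 0 (O = 6 - 6 = 0)
Q(l) = 22 (Q(l) = 18 + 2*(2 + 0) = 18 + 2*2 = 18 + 4 = 22)
c = 82 (c = 22*4 - 6 = 88 - 6 = 82)
((-13 - 25) + 1/19)*c = ((-13 - 25) + 1/19)*82 = (-38 + 1/19)*82 = -721/19*82 = -59122/19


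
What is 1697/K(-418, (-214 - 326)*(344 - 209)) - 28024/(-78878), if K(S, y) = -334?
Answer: -62247975/13172626 ≈ -4.7256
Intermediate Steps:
1697/K(-418, (-214 - 326)*(344 - 209)) - 28024/(-78878) = 1697/(-334) - 28024/(-78878) = 1697*(-1/334) - 28024*(-1/78878) = -1697/334 + 14012/39439 = -62247975/13172626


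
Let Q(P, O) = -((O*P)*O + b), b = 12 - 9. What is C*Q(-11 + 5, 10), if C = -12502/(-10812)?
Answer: 1243949/1802 ≈ 690.32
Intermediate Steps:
b = 3
Q(P, O) = -3 - P*O² (Q(P, O) = -((O*P)*O + 3) = -(P*O² + 3) = -(3 + P*O²) = -3 - P*O²)
C = 6251/5406 (C = -12502*(-1/10812) = 6251/5406 ≈ 1.1563)
C*Q(-11 + 5, 10) = 6251*(-3 - 1*(-11 + 5)*10²)/5406 = 6251*(-3 - 1*(-6)*100)/5406 = 6251*(-3 + 600)/5406 = (6251/5406)*597 = 1243949/1802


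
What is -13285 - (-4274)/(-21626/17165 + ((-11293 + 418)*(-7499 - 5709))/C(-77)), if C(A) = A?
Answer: -16377290965550370/1232765385101 ≈ -13285.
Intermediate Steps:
-13285 - (-4274)/(-21626/17165 + ((-11293 + 418)*(-7499 - 5709))/C(-77)) = -13285 - (-4274)/(-21626/17165 + ((-11293 + 418)*(-7499 - 5709))/(-77)) = -13285 - (-4274)/(-21626*1/17165 - 10875*(-13208)*(-1/77)) = -13285 - (-4274)/(-21626/17165 + 143637000*(-1/77)) = -13285 - (-4274)/(-21626/17165 - 143637000/77) = -13285 - (-4274)/(-2465530770202/1321705) = -13285 - (-4274)*(-1321705)/2465530770202 = -13285 - 1*2824483585/1232765385101 = -13285 - 2824483585/1232765385101 = -16377290965550370/1232765385101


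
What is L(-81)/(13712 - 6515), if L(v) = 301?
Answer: 301/7197 ≈ 0.041823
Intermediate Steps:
L(-81)/(13712 - 6515) = 301/(13712 - 6515) = 301/7197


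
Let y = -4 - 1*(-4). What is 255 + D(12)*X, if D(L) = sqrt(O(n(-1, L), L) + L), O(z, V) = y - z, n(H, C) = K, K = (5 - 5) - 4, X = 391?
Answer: 1819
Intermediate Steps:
K = -4 (K = 0 - 4 = -4)
y = 0 (y = -4 + 4 = 0)
n(H, C) = -4
O(z, V) = -z (O(z, V) = 0 - z = -z)
D(L) = sqrt(4 + L) (D(L) = sqrt(-1*(-4) + L) = sqrt(4 + L))
255 + D(12)*X = 255 + sqrt(4 + 12)*391 = 255 + sqrt(16)*391 = 255 + 4*391 = 255 + 1564 = 1819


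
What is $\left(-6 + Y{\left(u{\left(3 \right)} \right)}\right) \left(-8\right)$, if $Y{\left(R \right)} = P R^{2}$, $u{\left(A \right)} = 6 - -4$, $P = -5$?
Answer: $4048$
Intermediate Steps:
$u{\left(A \right)} = 10$ ($u{\left(A \right)} = 6 + 4 = 10$)
$Y{\left(R \right)} = - 5 R^{2}$
$\left(-6 + Y{\left(u{\left(3 \right)} \right)}\right) \left(-8\right) = \left(-6 - 5 \cdot 10^{2}\right) \left(-8\right) = \left(-6 - 500\right) \left(-8\right) = \left(-506\right) \left(-8\right) = 4048$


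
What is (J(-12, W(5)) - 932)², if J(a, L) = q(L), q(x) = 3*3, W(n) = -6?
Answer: 851929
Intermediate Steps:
q(x) = 9
J(a, L) = 9
(J(-12, W(5)) - 932)² = (9 - 932)² = (-923)² = 851929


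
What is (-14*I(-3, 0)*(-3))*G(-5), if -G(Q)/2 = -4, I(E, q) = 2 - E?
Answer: 1680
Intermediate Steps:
G(Q) = 8 (G(Q) = -2*(-4) = 8)
(-14*I(-3, 0)*(-3))*G(-5) = -14*(2 - 1*(-3))*(-3)*8 = -14*(2 + 3)*(-3)*8 = -70*(-3)*8 = -14*(-15)*8 = 210*8 = 1680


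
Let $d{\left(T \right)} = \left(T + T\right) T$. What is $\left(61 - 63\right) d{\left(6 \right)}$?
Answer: $-144$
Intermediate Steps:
$d{\left(T \right)} = 2 T^{2}$ ($d{\left(T \right)} = 2 T T = 2 T^{2}$)
$\left(61 - 63\right) d{\left(6 \right)} = \left(61 - 63\right) 2 \cdot 6^{2} = - 2 \cdot 2 \cdot 36 = \left(-2\right) 72 = -144$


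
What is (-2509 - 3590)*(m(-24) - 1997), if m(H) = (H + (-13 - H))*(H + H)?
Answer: 8373927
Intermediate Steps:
m(H) = -26*H
(-2509 - 3590)*(m(-24) - 1997) = (-2509 - 3590)*(-26*(-24) - 1997) = -6099*(624 - 1997) = -6099*(-1373) = 8373927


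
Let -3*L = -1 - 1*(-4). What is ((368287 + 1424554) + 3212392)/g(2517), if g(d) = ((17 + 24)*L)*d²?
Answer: -556137/28860761 ≈ -0.019270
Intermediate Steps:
L = -1 (L = -(-1 - 1*(-4))/3 = -(-1 + 4)/3 = -⅓*3 = -1)
g(d) = -41*d² (g(d) = ((17 + 24)*(-1))*d² = (41*(-1))*d² = -41*d²)
((368287 + 1424554) + 3212392)/g(2517) = ((368287 + 1424554) + 3212392)/((-41*2517²)) = (1792841 + 3212392)/((-41*6335289)) = 5005233/(-259746849) = 5005233*(-1/259746849) = -556137/28860761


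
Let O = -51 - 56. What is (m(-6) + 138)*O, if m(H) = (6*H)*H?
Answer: -37878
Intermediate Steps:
m(H) = 6*H**2
O = -107
(m(-6) + 138)*O = (6*(-6)**2 + 138)*(-107) = (6*36 + 138)*(-107) = (216 + 138)*(-107) = 354*(-107) = -37878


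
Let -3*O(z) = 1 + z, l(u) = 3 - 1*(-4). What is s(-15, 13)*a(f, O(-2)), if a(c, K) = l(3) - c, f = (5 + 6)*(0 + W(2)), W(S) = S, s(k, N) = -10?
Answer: 150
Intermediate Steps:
l(u) = 7 (l(u) = 3 + 4 = 7)
O(z) = -1/3 - z/3 (O(z) = -(1 + z)/3 = -1/3 - z/3)
f = 22 (f = (5 + 6)*(0 + 2) = 11*2 = 22)
a(c, K) = 7 - c
s(-15, 13)*a(f, O(-2)) = -10*(7 - 1*22) = -10*(7 - 22) = -10*(-15) = 150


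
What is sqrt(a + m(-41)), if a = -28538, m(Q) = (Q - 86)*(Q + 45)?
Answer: I*sqrt(29046) ≈ 170.43*I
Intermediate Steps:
m(Q) = (-86 + Q)*(45 + Q)
sqrt(a + m(-41)) = sqrt(-28538 + (-3870 + (-41)**2 - 41*(-41))) = sqrt(-28538 + (-3870 + 1681 + 1681)) = sqrt(-28538 - 508) = sqrt(-29046) = I*sqrt(29046)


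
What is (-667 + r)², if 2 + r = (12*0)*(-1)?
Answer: 447561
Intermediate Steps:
r = -2 (r = -2 + (12*0)*(-1) = -2 + 0*(-1) = -2 + 0 = -2)
(-667 + r)² = (-667 - 2)² = (-669)² = 447561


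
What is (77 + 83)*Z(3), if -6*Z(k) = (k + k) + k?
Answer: -240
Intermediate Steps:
Z(k) = -k/2 (Z(k) = -((k + k) + k)/6 = -(2*k + k)/6 = -k/2)
(77 + 83)*Z(3) = (77 + 83)*(-½*3) = 160*(-3/2) = -240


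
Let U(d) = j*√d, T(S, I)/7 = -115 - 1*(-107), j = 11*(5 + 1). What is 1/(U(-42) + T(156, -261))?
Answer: -1/3323 - 33*I*√42/93044 ≈ -0.00030093 - 0.0022985*I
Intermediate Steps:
j = 66 (j = 11*6 = 66)
T(S, I) = -56 (T(S, I) = 7*(-115 - 1*(-107)) = 7*(-115 + 107) = 7*(-8) = -56)
U(d) = 66*√d
1/(U(-42) + T(156, -261)) = 1/(66*√(-42) - 56) = 1/(66*(I*√42) - 56) = 1/(66*I*√42 - 56) = 1/(-56 + 66*I*√42)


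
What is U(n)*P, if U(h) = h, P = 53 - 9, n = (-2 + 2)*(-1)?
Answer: 0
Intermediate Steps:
n = 0 (n = 0*(-1) = 0)
P = 44
U(n)*P = 0*44 = 0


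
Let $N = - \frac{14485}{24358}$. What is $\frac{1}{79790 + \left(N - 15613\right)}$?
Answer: $\frac{24358}{1563208881} \approx 1.5582 \cdot 10^{-5}$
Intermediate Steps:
$N = - \frac{14485}{24358}$ ($N = \left(-14485\right) \frac{1}{24358} = - \frac{14485}{24358} \approx -0.59467$)
$\frac{1}{79790 + \left(N - 15613\right)} = \frac{1}{79790 - \frac{380315939}{24358}} = \frac{1}{\frac{1563208881}{24358}} = \frac{24358}{1563208881}$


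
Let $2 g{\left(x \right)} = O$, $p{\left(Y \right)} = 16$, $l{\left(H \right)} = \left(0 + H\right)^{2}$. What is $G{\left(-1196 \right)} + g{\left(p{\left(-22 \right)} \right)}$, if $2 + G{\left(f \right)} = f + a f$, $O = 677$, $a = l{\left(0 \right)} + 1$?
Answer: $- \frac{4111}{2} \approx -2055.5$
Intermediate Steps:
$l{\left(H \right)} = H^{2}$
$a = 1$ ($a = 0^{2} + 1 = 0 + 1 = 1$)
$g{\left(x \right)} = \frac{677}{2}$ ($g{\left(x \right)} = \frac{1}{2} \cdot 677 = \frac{677}{2}$)
$G{\left(f \right)} = -2 + 2 f$ ($G{\left(f \right)} = -2 + \left(f + 1 f\right) = -2 + \left(f + f\right) = -2 + 2 f$)
$G{\left(-1196 \right)} + g{\left(p{\left(-22 \right)} \right)} = \left(-2 + 2 \left(-1196\right)\right) + \frac{677}{2} = \left(-2 - 2392\right) + \frac{677}{2} = -2394 + \frac{677}{2} = - \frac{4111}{2}$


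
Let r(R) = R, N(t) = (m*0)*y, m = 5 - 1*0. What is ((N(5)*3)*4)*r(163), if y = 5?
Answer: 0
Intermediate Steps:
m = 5 (m = 5 + 0 = 5)
N(t) = 0 (N(t) = (5*0)*5 = 0*5 = 0)
((N(5)*3)*4)*r(163) = ((0*3)*4)*163 = (0*4)*163 = 0*163 = 0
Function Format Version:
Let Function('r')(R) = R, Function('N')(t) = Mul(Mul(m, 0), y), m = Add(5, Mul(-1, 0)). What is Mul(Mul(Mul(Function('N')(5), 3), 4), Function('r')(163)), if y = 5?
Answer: 0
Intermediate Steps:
m = 5 (m = Add(5, 0) = 5)
Function('N')(t) = 0 (Function('N')(t) = Mul(Mul(5, 0), 5) = Mul(0, 5) = 0)
Mul(Mul(Mul(Function('N')(5), 3), 4), Function('r')(163)) = Mul(Mul(Mul(0, 3), 4), 163) = Mul(Mul(0, 4), 163) = Mul(0, 163) = 0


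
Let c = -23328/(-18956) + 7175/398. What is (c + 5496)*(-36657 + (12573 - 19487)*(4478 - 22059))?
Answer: 1264088837542653821/1886122 ≈ 6.7021e+11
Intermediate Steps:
c = 36323461/1886122 (c = -23328*(-1/18956) + 7175*(1/398) = 5832/4739 + 7175/398 = 36323461/1886122 ≈ 19.258)
(c + 5496)*(-36657 + (12573 - 19487)*(4478 - 22059)) = (36323461/1886122 + 5496)*(-36657 + (12573 - 19487)*(4478 - 22059)) = 10402449973*(-36657 - 6914*(-17581))/1886122 = 10402449973*(-36657 + 121555034)/1886122 = (10402449973/1886122)*121518377 = 1264088837542653821/1886122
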